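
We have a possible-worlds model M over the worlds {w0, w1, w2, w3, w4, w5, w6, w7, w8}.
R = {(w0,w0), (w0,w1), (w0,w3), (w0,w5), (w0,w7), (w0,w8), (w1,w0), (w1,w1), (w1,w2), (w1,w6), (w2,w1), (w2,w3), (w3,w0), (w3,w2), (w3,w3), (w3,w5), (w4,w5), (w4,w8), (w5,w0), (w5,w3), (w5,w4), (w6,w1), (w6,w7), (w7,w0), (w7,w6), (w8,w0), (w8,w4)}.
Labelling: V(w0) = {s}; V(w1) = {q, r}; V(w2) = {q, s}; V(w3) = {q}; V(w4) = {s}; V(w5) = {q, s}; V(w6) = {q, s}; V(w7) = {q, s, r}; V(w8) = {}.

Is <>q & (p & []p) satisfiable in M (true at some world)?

No

Recall that []ψ holds at a world iff ψ holds at every accessible world, and <>ψ holds iff ψ holds at some accessible world.
Let φ = <>q & (p & []p). Evaluate φ at each world:
  w0 (successors {w0, w1, w3, w5, w7, w8}): φ is false.
  w1 (successors {w0, w1, w2, w6}): φ is false.
  w2 (successors {w1, w3}): φ is false.
  w3 (successors {w0, w2, w3, w5}): φ is false.
  w4 (successors {w5, w8}): φ is false.
  w5 (successors {w0, w3, w4}): φ is false.
  w6 (successors {w1, w7}): φ is false.
  w7 (successors {w0, w6}): φ is false.
  w8 (successors {w0, w4}): φ is false.
For instance, at w8:
  At w8: <>q is false, p & []p is false, so <>q & (p & []p) is false.
    At w8: <>q requires q at some successor in {w0, w4}.
      At w0: q is false.
      At w4: q is false.
    So <>q is false at w8.
    At w8: p is false, []p is false, so p & []p is false.
      At w8: []p requires p at every successor {w0, w4}.
        p fails at w0, so []p is false at w8.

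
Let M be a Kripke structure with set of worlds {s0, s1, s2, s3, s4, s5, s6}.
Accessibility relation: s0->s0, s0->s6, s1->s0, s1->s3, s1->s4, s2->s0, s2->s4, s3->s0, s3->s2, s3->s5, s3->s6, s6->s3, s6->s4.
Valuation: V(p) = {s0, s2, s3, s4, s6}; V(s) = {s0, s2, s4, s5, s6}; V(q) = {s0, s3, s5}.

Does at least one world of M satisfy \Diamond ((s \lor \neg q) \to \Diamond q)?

Yes

Let φ = \Diamond ((s \lor \neg q) \to \Diamond q). Evaluate φ at each world:
  s0 (successors {s0, s6}): φ is true.
  s1 (successors {s0, s3, s4}): φ is true.
  s2 (successors {s0, s4}): φ is true.
  s3 (successors {s0, s2, s5, s6}): φ is true.
  s4 (successors ∅): φ is false.
  s5 (successors ∅): φ is false.
  s6 (successors {s3, s4}): φ is true.
Detail at s0 (witness):
  At s0: \Diamond ((s \lor \neg q) \to \Diamond q) requires (s \lor \neg q) \to \Diamond q at some successor in {s0, s6}.
    (s \lor \neg q) \to \Diamond q holds at s0, so \Diamond ((s \lor \neg q) \to \Diamond q) is true at s0.
      At s0: s \lor \neg q is true, \Diamond q is true, so (s \lor \neg q) \to \Diamond q is true.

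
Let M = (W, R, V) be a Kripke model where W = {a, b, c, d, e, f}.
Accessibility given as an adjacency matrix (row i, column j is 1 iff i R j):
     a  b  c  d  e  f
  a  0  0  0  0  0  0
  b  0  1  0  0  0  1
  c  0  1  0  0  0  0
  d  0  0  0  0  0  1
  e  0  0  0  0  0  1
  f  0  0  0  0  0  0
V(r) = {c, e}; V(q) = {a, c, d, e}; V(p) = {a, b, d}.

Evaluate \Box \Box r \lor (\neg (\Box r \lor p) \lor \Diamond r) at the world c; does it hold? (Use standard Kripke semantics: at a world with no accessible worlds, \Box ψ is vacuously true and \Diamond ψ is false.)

Yes

At c: \Box \Box r is false, \neg (\Box r \lor p) \lor \Diamond r is true, so \Box \Box r \lor (\neg (\Box r \lor p) \lor \Diamond r) is true.
  At c: \Box \Box r requires \Box r at every successor {b}.
    \Box r fails at b, so \Box \Box r is false at c.
      At b: \Box r requires r at every successor {b, f}.
        r fails at b, so \Box r is false at b.
  At c: \neg (\Box r \lor p) is true, \Diamond r is false, so \neg (\Box r \lor p) \lor \Diamond r is true.
    At c: \Box r \lor p is false, so \neg (\Box r \lor p) is true.
      At c: \Box r is false, p is false, so \Box r \lor p is false.
    At c: \Diamond r requires r at some successor in {b}.
      At b: r is false.
    So \Diamond r is false at c.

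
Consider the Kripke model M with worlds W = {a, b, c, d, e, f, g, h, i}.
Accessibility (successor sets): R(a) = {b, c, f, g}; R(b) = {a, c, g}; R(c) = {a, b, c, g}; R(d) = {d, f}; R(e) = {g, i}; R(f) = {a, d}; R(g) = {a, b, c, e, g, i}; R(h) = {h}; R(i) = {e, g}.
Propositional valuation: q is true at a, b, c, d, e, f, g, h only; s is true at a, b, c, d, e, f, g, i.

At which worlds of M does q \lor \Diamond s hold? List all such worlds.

a, b, c, d, e, f, g, h, i

Let φ = q \lor \Diamond s. Evaluate φ at each world:
  a (successors {b, c, f, g}): φ is true.
  b (successors {a, c, g}): φ is true.
  c (successors {a, b, c, g}): φ is true.
  d (successors {d, f}): φ is true.
  e (successors {g, i}): φ is true.
  f (successors {a, d}): φ is true.
  g (successors {a, b, c, e, g, i}): φ is true.
  h (successors {h}): φ is true.
  i (successors {e, g}): φ is true.
For instance, at f:
  At f: q is true, \Diamond s is true, so q \lor \Diamond s is true.
    At f: \Diamond s requires s at some successor in {a, d}.
      s holds at a, so \Diamond s is true at f.
Satisfying worlds: {a, b, c, d, e, f, g, h, i}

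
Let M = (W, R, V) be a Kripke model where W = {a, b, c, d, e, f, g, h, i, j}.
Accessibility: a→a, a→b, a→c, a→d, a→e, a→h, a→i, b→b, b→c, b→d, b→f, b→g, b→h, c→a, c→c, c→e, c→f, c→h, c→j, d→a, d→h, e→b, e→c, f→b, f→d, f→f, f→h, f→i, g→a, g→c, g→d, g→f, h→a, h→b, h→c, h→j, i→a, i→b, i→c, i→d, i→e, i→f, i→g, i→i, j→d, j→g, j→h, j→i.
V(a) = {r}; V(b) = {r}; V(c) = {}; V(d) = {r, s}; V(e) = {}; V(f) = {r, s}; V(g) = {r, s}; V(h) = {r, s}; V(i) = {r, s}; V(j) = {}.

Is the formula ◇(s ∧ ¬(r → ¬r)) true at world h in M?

No

At h: ◇(s ∧ ¬(r → ¬r)) requires s ∧ ¬(r → ¬r) at some successor in {a, b, c, j}.
  At a: s ∧ ¬(r → ¬r) is false.
  At b: s ∧ ¬(r → ¬r) is false.
  At c: s ∧ ¬(r → ¬r) is false.
  At j: s ∧ ¬(r → ¬r) is false.
So ◇(s ∧ ¬(r → ¬r)) is false at h.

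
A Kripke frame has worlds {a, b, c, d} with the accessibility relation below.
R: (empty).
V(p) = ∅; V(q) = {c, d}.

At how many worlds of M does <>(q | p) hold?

0

Let φ = <>(q | p). Evaluate φ at each world:
  a (successors ∅): φ is false.
  b (successors ∅): φ is false.
  c (successors ∅): φ is false.
  d (successors ∅): φ is false.
For instance, at d:
  At d: no accessible worlds, so <>(q | p) is false.
Satisfying worlds: none.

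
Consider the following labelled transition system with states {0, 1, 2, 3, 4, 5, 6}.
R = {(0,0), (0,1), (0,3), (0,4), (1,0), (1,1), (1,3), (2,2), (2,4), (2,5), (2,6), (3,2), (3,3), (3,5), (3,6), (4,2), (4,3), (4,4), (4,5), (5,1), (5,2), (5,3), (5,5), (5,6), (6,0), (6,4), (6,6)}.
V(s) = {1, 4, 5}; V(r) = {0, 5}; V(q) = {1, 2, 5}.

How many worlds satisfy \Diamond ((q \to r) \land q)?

Recall that \Diamond ψ holds at a world iff ψ holds at some accessible world.
Let φ = \Diamond ((q \to r) \land q). Evaluate φ at each world:
  0 (successors {0, 1, 3, 4}): φ is false.
  1 (successors {0, 1, 3}): φ is false.
  2 (successors {2, 4, 5, 6}): φ is true.
  3 (successors {2, 3, 5, 6}): φ is true.
  4 (successors {2, 3, 4, 5}): φ is true.
  5 (successors {1, 2, 3, 5, 6}): φ is true.
  6 (successors {0, 4, 6}): φ is false.
For instance, at 3:
  At 3: \Diamond ((q \to r) \land q) requires (q \to r) \land q at some successor in {2, 3, 5, 6}.
    (q \to r) \land q holds at 5, so \Diamond ((q \to r) \land q) is true at 3.
Satisfying worlds: {2, 3, 4, 5}

4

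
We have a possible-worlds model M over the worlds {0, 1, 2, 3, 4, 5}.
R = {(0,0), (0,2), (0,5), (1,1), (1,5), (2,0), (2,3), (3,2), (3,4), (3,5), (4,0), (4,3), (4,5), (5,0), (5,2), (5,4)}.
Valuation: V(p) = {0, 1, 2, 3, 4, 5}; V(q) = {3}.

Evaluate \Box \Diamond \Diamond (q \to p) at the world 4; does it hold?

Yes

At 4: \Box \Diamond \Diamond (q \to p) requires \Diamond \Diamond (q \to p) at every successor {0, 3, 5}.
    At 0: \Diamond \Diamond (q \to p) requires \Diamond (q \to p) at some successor in {0, 2, 5}.
      \Diamond (q \to p) holds at 0, so \Diamond \Diamond (q \to p) is true at 0.
    At 3: \Diamond \Diamond (q \to p) requires \Diamond (q \to p) at some successor in {2, 4, 5}.
      \Diamond (q \to p) holds at 2, so \Diamond \Diamond (q \to p) is true at 3.
    At 5: \Diamond \Diamond (q \to p) requires \Diamond (q \to p) at some successor in {0, 2, 4}.
      \Diamond (q \to p) holds at 0, so \Diamond \Diamond (q \to p) is true at 5.
So \Box \Diamond \Diamond (q \to p) is true at 4.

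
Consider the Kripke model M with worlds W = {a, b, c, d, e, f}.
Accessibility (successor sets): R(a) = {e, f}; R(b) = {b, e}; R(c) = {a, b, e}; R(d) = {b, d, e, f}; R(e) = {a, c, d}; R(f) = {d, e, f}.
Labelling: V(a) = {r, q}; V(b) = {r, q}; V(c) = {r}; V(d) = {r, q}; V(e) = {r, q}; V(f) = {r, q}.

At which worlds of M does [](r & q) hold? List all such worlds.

Let φ = [](r & q). Evaluate φ at each world:
  a (successors {e, f}): φ is true.
  b (successors {b, e}): φ is true.
  c (successors {a, b, e}): φ is true.
  d (successors {b, d, e, f}): φ is true.
  e (successors {a, c, d}): φ is false.
  f (successors {d, e, f}): φ is true.
For instance, at f:
  At f: [](r & q) requires r & q at every successor {d, e, f}.
    At d: r & q is true.
    At e: r & q is true.
    At f: r & q is true.
  So [](r & q) is true at f.
Satisfying worlds: {a, b, c, d, f}

a, b, c, d, f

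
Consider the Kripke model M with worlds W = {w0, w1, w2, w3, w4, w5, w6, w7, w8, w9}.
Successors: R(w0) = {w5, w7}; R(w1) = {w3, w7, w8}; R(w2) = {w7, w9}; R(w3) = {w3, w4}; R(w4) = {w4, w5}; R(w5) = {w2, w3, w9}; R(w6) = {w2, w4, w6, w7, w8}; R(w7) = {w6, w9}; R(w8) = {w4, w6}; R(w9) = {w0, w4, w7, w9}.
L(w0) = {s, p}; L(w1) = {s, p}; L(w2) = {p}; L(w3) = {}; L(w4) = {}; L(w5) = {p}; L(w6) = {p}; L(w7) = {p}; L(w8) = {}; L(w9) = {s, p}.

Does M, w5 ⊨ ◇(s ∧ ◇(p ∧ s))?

At w5: ◇(s ∧ ◇(p ∧ s)) requires s ∧ ◇(p ∧ s) at some successor in {w2, w3, w9}.
  s ∧ ◇(p ∧ s) holds at w9, so ◇(s ∧ ◇(p ∧ s)) is true at w5.
    At w9: s is true, ◇(p ∧ s) is true, so s ∧ ◇(p ∧ s) is true.
      At w9: ◇(p ∧ s) requires p ∧ s at some successor in {w0, w4, w7, w9}.
        p ∧ s holds at w0, so ◇(p ∧ s) is true at w9.

Yes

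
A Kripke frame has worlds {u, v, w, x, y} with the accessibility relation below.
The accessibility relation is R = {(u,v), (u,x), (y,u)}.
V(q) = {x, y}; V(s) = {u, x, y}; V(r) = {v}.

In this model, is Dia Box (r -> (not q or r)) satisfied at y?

Yes

At y: Dia Box (r -> (not q or r)) requires Box (r -> (not q or r)) at some successor in {u}.
  Box (r -> (not q or r)) holds at u, so Dia Box (r -> (not q or r)) is true at y.
    At u: Box (r -> (not q or r)) requires r -> (not q or r) at every successor {v, x}.
      At v: r -> (not q or r) is true.
      At x: r -> (not q or r) is true.
    So Box (r -> (not q or r)) is true at u.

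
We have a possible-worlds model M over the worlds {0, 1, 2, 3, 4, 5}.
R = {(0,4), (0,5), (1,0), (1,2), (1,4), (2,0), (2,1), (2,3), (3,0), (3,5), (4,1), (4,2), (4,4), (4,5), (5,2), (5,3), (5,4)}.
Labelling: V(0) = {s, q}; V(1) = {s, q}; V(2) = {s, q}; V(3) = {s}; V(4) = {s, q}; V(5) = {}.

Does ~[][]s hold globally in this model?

Yes

Let φ = ~[][]s. Evaluate φ at each world:
  0 (successors {4, 5}): φ is true.
  1 (successors {0, 2, 4}): φ is true.
  2 (successors {0, 1, 3}): φ is true.
  3 (successors {0, 5}): φ is true.
  4 (successors {1, 2, 4, 5}): φ is true.
  5 (successors {2, 3, 4}): φ is true.
For instance, at 5:
  At 5: [][]s is false, so ~[][]s is true.
    At 5: [][]s requires []s at every successor {2, 3, 4}.
      []s fails at 3, so [][]s is false at 5.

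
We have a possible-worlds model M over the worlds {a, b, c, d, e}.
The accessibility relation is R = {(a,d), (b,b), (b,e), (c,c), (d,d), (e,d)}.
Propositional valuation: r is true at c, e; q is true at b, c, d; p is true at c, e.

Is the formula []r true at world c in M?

At c: []r requires r at every successor {c}.
  At c: r is true.
So []r is true at c.

Yes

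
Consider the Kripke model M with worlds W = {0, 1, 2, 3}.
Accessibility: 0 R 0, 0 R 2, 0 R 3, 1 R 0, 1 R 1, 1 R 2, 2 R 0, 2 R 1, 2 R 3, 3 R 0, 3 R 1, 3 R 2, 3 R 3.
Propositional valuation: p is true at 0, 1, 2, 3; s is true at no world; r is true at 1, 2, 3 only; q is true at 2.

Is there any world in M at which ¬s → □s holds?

Let φ = ¬s → □s. Evaluate φ at each world:
  0 (successors {0, 2, 3}): φ is false.
  1 (successors {0, 1, 2}): φ is false.
  2 (successors {0, 1, 3}): φ is false.
  3 (successors {0, 1, 2, 3}): φ is false.
For instance, at 2:
  At 2: ¬s is true, □s is false, so ¬s → □s is false.
    At 2: □s requires s at every successor {0, 1, 3}.
      s fails at 0, so □s is false at 2.

No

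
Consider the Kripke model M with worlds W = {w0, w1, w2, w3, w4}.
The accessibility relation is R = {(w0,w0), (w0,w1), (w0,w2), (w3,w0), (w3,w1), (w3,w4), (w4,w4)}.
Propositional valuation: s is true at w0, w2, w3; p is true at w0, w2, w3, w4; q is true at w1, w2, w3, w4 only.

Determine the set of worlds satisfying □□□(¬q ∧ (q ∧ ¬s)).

w1, w2

Let φ = □□□(¬q ∧ (q ∧ ¬s)). Evaluate φ at each world:
  w0 (successors {w0, w1, w2}): φ is false.
  w1 (successors ∅): φ is true.
  w2 (successors ∅): φ is true.
  w3 (successors {w0, w1, w4}): φ is false.
  w4 (successors {w4}): φ is false.
For instance, at w4:
  At w4: □□□(¬q ∧ (q ∧ ¬s)) requires □□(¬q ∧ (q ∧ ¬s)) at every successor {w4}.
    □□(¬q ∧ (q ∧ ¬s)) fails at w4, so □□□(¬q ∧ (q ∧ ¬s)) is false at w4.
      At w4: □□(¬q ∧ (q ∧ ¬s)) requires □(¬q ∧ (q ∧ ¬s)) at every successor {w4}.
        □(¬q ∧ (q ∧ ¬s)) fails at w4, so □□(¬q ∧ (q ∧ ¬s)) is false at w4.
Satisfying worlds: {w1, w2}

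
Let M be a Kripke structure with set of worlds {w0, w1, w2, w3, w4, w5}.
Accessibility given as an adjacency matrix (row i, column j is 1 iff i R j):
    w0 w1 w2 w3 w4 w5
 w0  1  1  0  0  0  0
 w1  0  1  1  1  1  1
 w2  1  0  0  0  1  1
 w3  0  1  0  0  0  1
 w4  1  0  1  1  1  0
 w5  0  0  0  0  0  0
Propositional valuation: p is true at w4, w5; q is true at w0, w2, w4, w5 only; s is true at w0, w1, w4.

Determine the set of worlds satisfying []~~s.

Let φ = []~~s. Evaluate φ at each world:
  w0 (successors {w0, w1}): φ is true.
  w1 (successors {w1, w2, w3, w4, w5}): φ is false.
  w2 (successors {w0, w4, w5}): φ is false.
  w3 (successors {w1, w5}): φ is false.
  w4 (successors {w0, w2, w3, w4}): φ is false.
  w5 (successors ∅): φ is true.
For instance, at w4:
  At w4: []~~s requires ~~s at every successor {w0, w2, w3, w4}.
    ~~s fails at w2, so []~~s is false at w4.
Satisfying worlds: {w0, w5}

w0, w5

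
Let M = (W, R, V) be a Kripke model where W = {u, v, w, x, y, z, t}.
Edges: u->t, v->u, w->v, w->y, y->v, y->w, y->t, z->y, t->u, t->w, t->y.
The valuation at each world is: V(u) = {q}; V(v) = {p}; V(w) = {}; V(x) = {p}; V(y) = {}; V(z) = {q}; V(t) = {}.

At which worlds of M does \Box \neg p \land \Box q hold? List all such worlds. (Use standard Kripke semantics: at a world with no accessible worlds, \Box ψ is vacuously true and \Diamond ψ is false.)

Recall that \Box ψ holds at a world iff ψ holds at every accessible world, and \Diamond ψ holds iff ψ holds at some accessible world.
Let φ = \Box \neg p \land \Box q. Evaluate φ at each world:
  u (successors {t}): φ is false.
  v (successors {u}): φ is true.
  w (successors {v, y}): φ is false.
  x (successors ∅): φ is true.
  y (successors {v, w, t}): φ is false.
  z (successors {y}): φ is false.
  t (successors {u, w, y}): φ is false.
For instance, at u:
  At u: \Box \neg p is true, \Box q is false, so \Box \neg p \land \Box q is false.
    At u: \Box \neg p requires \neg p at every successor {t}.
      At t: \neg p is true.
    So \Box \neg p is true at u.
    At u: \Box q requires q at every successor {t}.
      q fails at t, so \Box q is false at u.
Satisfying worlds: {v, x}

v, x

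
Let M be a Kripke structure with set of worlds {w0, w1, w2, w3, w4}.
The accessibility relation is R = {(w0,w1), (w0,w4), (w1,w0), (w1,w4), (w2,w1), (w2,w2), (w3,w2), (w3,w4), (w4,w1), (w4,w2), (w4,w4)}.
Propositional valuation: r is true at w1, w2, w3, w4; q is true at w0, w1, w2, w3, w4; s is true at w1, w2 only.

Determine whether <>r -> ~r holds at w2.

At w2: <>r is true, ~r is false, so <>r -> ~r is false.
  At w2: <>r requires r at some successor in {w1, w2}.
    r holds at w1, so <>r is true at w2.

No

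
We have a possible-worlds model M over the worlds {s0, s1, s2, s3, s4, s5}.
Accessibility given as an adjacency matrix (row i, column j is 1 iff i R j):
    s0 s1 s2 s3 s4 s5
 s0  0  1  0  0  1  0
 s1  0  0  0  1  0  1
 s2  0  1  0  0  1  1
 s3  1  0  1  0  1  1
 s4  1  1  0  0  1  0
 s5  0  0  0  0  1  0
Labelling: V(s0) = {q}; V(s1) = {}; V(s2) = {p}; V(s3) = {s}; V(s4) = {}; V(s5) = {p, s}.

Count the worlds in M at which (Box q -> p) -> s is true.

2

Let φ = (Box q -> p) -> s. Evaluate φ at each world:
  s0 (successors {s1, s4}): φ is false.
  s1 (successors {s3, s5}): φ is false.
  s2 (successors {s1, s4, s5}): φ is false.
  s3 (successors {s0, s2, s4, s5}): φ is true.
  s4 (successors {s0, s1, s4}): φ is false.
  s5 (successors {s4}): φ is true.
For instance, at s0:
  At s0: Box q -> p is true, s is false, so (Box q -> p) -> s is false.
    At s0: Box q is false, p is false, so Box q -> p is true.
      At s0: Box q requires q at every successor {s1, s4}.
        q fails at s1, so Box q is false at s0.
Satisfying worlds: {s3, s5}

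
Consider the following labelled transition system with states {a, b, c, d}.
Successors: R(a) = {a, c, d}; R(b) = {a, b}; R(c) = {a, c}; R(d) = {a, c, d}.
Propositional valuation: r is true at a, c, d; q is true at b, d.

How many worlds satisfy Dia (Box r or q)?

4

Let φ = Dia (Box r or q). Evaluate φ at each world:
  a (successors {a, c, d}): φ is true.
  b (successors {a, b}): φ is true.
  c (successors {a, c}): φ is true.
  d (successors {a, c, d}): φ is true.
For instance, at b:
  At b: Dia (Box r or q) requires Box r or q at some successor in {a, b}.
    Box r or q holds at a, so Dia (Box r or q) is true at b.
      At a: Box r is true, q is false, so Box r or q is true.
Satisfying worlds: {a, b, c, d}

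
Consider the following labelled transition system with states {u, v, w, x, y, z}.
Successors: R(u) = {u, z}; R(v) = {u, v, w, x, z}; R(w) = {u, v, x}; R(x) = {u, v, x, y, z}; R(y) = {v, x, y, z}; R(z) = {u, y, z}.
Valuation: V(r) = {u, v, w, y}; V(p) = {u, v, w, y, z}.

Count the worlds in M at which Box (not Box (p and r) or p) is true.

6

Let φ = Box (not Box (p and r) or p). Evaluate φ at each world:
  u (successors {u, z}): φ is true.
  v (successors {u, v, w, x, z}): φ is true.
  w (successors {u, v, x}): φ is true.
  x (successors {u, v, x, y, z}): φ is true.
  y (successors {v, x, y, z}): φ is true.
  z (successors {u, y, z}): φ is true.
For instance, at w:
  At w: Box (not Box (p and r) or p) requires not Box (p and r) or p at every successor {u, v, x}.
      At u: not Box (p and r) is true, p is true, so not Box (p and r) or p is true.
      At v: not Box (p and r) is true, p is true, so not Box (p and r) or p is true.
      At x: not Box (p and r) is true, p is false, so not Box (p and r) or p is true.
  So Box (not Box (p and r) or p) is true at w.
Satisfying worlds: {u, v, w, x, y, z}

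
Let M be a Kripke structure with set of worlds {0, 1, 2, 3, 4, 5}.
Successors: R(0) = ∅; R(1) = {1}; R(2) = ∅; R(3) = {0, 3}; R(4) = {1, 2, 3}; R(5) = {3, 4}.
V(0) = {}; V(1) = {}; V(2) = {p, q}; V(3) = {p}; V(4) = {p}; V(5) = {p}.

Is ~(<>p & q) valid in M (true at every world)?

Yes

Recall that <>ψ holds at a world iff ψ holds at some accessible world.
Let φ = ~(<>p & q). Evaluate φ at each world:
  0 (successors ∅): φ is true.
  1 (successors {1}): φ is true.
  2 (successors ∅): φ is true.
  3 (successors {0, 3}): φ is true.
  4 (successors {1, 2, 3}): φ is true.
  5 (successors {3, 4}): φ is true.
For instance, at 3:
  At 3: <>p & q is false, so ~(<>p & q) is true.
    At 3: <>p is true, q is false, so <>p & q is false.
      At 3: <>p requires p at some successor in {0, 3}.
        p holds at 3, so <>p is true at 3.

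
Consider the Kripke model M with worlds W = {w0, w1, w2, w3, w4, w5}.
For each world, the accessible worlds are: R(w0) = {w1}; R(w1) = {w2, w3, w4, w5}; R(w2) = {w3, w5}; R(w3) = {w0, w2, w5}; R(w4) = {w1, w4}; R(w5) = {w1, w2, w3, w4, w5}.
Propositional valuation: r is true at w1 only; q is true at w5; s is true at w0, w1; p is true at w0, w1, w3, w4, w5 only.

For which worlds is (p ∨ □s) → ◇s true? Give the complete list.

w0, w2, w3, w4, w5

Let φ = (p ∨ □s) → ◇s. Evaluate φ at each world:
  w0 (successors {w1}): φ is true.
  w1 (successors {w2, w3, w4, w5}): φ is false.
  w2 (successors {w3, w5}): φ is true.
  w3 (successors {w0, w2, w5}): φ is true.
  w4 (successors {w1, w4}): φ is true.
  w5 (successors {w1, w2, w3, w4, w5}): φ is true.
For instance, at w3:
  At w3: p ∨ □s is true, ◇s is true, so (p ∨ □s) → ◇s is true.
    At w3: p is true, □s is false, so p ∨ □s is true.
      At w3: □s requires s at every successor {w0, w2, w5}.
        s fails at w2, so □s is false at w3.
    At w3: ◇s requires s at some successor in {w0, w2, w5}.
      s holds at w0, so ◇s is true at w3.
Satisfying worlds: {w0, w2, w3, w4, w5}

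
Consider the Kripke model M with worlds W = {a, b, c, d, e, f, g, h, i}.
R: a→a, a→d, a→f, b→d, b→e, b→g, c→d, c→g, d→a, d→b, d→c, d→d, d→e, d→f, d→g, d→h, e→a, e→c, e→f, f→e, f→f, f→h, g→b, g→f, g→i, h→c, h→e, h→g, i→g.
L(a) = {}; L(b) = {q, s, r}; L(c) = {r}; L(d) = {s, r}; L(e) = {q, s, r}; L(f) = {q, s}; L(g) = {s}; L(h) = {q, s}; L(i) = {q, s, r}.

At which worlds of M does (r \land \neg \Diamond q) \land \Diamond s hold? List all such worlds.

c, i

Let φ = (r \land \neg \Diamond q) \land \Diamond s. Evaluate φ at each world:
  a (successors {a, d, f}): φ is false.
  b (successors {d, e, g}): φ is false.
  c (successors {d, g}): φ is true.
  d (successors {a, b, c, d, e, f, g, h}): φ is false.
  e (successors {a, c, f}): φ is false.
  f (successors {e, f, h}): φ is false.
  g (successors {b, f, i}): φ is false.
  h (successors {c, e, g}): φ is false.
  i (successors {g}): φ is true.
For instance, at c:
  At c: r \land \neg \Diamond q is true, \Diamond s is true, so (r \land \neg \Diamond q) \land \Diamond s is true.
    At c: r is true, \neg \Diamond q is true, so r \land \neg \Diamond q is true.
      At c: \Diamond q is false, so \neg \Diamond q is true.
    At c: \Diamond s requires s at some successor in {d, g}.
      s holds at d, so \Diamond s is true at c.
Satisfying worlds: {c, i}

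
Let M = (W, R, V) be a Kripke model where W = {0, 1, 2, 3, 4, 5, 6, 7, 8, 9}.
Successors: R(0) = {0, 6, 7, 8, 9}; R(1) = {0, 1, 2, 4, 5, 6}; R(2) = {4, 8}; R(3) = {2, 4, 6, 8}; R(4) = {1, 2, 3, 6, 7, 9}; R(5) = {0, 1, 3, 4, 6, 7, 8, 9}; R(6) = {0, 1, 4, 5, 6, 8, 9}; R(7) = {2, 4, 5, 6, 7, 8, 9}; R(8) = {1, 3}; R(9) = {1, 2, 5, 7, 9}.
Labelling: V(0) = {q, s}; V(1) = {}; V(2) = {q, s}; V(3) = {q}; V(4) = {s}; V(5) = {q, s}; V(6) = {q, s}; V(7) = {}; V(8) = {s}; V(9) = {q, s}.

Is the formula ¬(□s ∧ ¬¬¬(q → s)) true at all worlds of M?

No

Let φ = ¬(□s ∧ ¬¬¬(q → s)). Evaluate φ at each world:
  0 (successors {0, 6, 7, 8, 9}): φ is true.
  1 (successors {0, 1, 2, 4, 5, 6}): φ is true.
  2 (successors {4, 8}): φ is true.
  3 (successors {2, 4, 6, 8}): φ is false.
  4 (successors {1, 2, 3, 6, 7, 9}): φ is true.
  5 (successors {0, 1, 3, 4, 6, 7, 8, 9}): φ is true.
  6 (successors {0, 1, 4, 5, 6, 8, 9}): φ is true.
  7 (successors {2, 4, 5, 6, 7, 8, 9}): φ is true.
  8 (successors {1, 3}): φ is true.
  9 (successors {1, 2, 5, 7, 9}): φ is true.
Detail at 3 (counterexample):
  At 3: □s ∧ ¬¬¬(q → s) is true, so ¬(□s ∧ ¬¬¬(q → s)) is false.
    At 3: □s is true, ¬¬¬(q → s) is true, so □s ∧ ¬¬¬(q → s) is true.
      At 3: □s requires s at every successor {2, 4, 6, 8}.
        At 2: s is true.
        At 4: s is true.
        At 6: s is true.
        At 8: s is true.
      So □s is true at 3.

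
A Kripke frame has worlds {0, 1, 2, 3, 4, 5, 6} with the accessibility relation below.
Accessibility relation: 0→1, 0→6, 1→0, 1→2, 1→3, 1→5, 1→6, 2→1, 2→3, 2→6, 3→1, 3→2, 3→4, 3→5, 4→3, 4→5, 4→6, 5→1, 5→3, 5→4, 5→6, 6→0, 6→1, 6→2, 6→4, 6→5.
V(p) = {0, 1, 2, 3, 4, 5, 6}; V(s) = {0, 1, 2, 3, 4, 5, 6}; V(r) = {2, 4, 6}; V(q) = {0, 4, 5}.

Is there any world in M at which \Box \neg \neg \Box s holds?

Yes

Let φ = \Box \neg \neg \Box s. Evaluate φ at each world:
  0 (successors {1, 6}): φ is true.
  1 (successors {0, 2, 3, 5, 6}): φ is true.
  2 (successors {1, 3, 6}): φ is true.
  3 (successors {1, 2, 4, 5}): φ is true.
  4 (successors {3, 5, 6}): φ is true.
  5 (successors {1, 3, 4, 6}): φ is true.
  6 (successors {0, 1, 2, 4, 5}): φ is true.
Detail at 0 (witness):
  At 0: \Box \neg \neg \Box s requires \neg \neg \Box s at every successor {1, 6}.
      At 1: \neg \Box s is false, so \neg \neg \Box s is true.
      At 6: \neg \Box s is false, so \neg \neg \Box s is true.
  So \Box \neg \neg \Box s is true at 0.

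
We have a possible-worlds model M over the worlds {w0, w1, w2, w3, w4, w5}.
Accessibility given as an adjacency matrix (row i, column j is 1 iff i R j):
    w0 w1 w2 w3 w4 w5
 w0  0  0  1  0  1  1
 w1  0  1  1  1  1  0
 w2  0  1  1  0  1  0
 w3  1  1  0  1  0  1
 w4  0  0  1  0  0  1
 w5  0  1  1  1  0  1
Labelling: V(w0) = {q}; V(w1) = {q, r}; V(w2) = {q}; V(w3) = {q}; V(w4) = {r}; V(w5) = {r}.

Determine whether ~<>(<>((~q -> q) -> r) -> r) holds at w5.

No

At w5: <>(<>((~q -> q) -> r) -> r) is true, so ~<>(<>((~q -> q) -> r) -> r) is false.
  At w5: <>(<>((~q -> q) -> r) -> r) requires <>((~q -> q) -> r) -> r at some successor in {w1, w2, w3, w5}.
    <>((~q -> q) -> r) -> r holds at w1, so <>(<>((~q -> q) -> r) -> r) is true at w5.
      At w1: <>((~q -> q) -> r) is true, r is true, so <>((~q -> q) -> r) -> r is true.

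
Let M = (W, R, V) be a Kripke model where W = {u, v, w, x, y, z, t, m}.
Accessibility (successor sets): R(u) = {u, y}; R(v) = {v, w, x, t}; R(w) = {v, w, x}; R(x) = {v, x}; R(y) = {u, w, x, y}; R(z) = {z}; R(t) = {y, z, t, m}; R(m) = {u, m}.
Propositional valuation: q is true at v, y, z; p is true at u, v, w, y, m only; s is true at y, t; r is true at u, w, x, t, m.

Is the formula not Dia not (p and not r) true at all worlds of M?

No

Recall that Dia ψ holds at a world iff ψ holds at some accessible world.
Let φ = not Dia not (p and not r). Evaluate φ at each world:
  u (successors {u, y}): φ is false.
  v (successors {v, w, x, t}): φ is false.
  w (successors {v, w, x}): φ is false.
  x (successors {v, x}): φ is false.
  y (successors {u, w, x, y}): φ is false.
  z (successors {z}): φ is false.
  t (successors {y, z, t, m}): φ is false.
  m (successors {u, m}): φ is false.
Detail at u (counterexample):
  At u: Dia not (p and not r) is true, so not Dia not (p and not r) is false.
    At u: Dia not (p and not r) requires not (p and not r) at some successor in {u, y}.
      not (p and not r) holds at u, so Dia not (p and not r) is true at u.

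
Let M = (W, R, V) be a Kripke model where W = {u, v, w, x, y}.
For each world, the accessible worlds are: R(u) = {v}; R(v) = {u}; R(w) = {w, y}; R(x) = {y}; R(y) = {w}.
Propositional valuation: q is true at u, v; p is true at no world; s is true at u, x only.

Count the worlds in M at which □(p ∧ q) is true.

0

Recall that □ψ holds at a world iff ψ holds at every accessible world, and ◇ψ holds iff ψ holds at some accessible world.
Let φ = □(p ∧ q). Evaluate φ at each world:
  u (successors {v}): φ is false.
  v (successors {u}): φ is false.
  w (successors {w, y}): φ is false.
  x (successors {y}): φ is false.
  y (successors {w}): φ is false.
For instance, at y:
  At y: □(p ∧ q) requires p ∧ q at every successor {w}.
    p ∧ q fails at w, so □(p ∧ q) is false at y.
Satisfying worlds: none.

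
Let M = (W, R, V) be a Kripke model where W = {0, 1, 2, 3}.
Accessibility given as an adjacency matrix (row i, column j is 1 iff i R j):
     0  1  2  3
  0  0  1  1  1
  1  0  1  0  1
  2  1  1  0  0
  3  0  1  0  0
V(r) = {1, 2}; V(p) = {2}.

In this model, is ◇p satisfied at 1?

At 1: ◇p requires p at some successor in {1, 3}.
  At 1: p is false.
  At 3: p is false.
So ◇p is false at 1.

No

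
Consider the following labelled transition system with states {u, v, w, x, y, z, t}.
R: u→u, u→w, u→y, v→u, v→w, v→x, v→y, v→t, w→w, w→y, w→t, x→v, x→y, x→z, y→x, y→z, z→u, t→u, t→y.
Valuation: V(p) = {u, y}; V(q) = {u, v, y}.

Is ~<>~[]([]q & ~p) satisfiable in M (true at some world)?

No

Let φ = ~<>~[]([]q & ~p). Evaluate φ at each world:
  u (successors {u, w, y}): φ is false.
  v (successors {u, w, x, y, t}): φ is false.
  w (successors {w, y, t}): φ is false.
  x (successors {v, y, z}): φ is false.
  y (successors {x, z}): φ is false.
  z (successors {u}): φ is false.
  t (successors {u, y}): φ is false.
For instance, at w:
  At w: <>~[]([]q & ~p) is true, so ~<>~[]([]q & ~p) is false.
    At w: <>~[]([]q & ~p) requires ~[]([]q & ~p) at some successor in {w, y, t}.
      ~[]([]q & ~p) holds at w, so <>~[]([]q & ~p) is true at w.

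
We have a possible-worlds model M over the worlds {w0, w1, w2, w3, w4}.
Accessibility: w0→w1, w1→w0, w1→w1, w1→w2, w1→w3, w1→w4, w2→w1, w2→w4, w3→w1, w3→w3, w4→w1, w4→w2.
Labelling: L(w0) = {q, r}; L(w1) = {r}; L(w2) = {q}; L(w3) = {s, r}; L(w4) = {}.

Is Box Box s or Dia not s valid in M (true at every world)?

Yes

Let φ = Box Box s or Dia not s. Evaluate φ at each world:
  w0 (successors {w1}): φ is true.
  w1 (successors {w0, w1, w2, w3, w4}): φ is true.
  w2 (successors {w1, w4}): φ is true.
  w3 (successors {w1, w3}): φ is true.
  w4 (successors {w1, w2}): φ is true.
For instance, at w0:
  At w0: Box Box s is false, Dia not s is true, so Box Box s or Dia not s is true.
    At w0: Box Box s requires Box s at every successor {w1}.
      Box s fails at w1, so Box Box s is false at w0.
    At w0: Dia not s requires not s at some successor in {w1}.
      not s holds at w1, so Dia not s is true at w0.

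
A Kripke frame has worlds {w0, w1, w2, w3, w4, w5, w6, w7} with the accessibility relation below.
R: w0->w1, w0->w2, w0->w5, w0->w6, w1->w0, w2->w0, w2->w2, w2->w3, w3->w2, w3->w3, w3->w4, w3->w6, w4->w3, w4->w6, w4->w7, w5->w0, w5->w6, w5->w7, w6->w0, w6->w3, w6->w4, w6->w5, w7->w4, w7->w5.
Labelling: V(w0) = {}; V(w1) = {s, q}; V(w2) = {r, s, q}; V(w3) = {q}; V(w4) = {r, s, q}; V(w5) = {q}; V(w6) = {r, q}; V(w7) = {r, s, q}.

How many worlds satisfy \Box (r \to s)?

4

Let φ = \Box (r \to s). Evaluate φ at each world:
  w0 (successors {w1, w2, w5, w6}): φ is false.
  w1 (successors {w0}): φ is true.
  w2 (successors {w0, w2, w3}): φ is true.
  w3 (successors {w2, w3, w4, w6}): φ is false.
  w4 (successors {w3, w6, w7}): φ is false.
  w5 (successors {w0, w6, w7}): φ is false.
  w6 (successors {w0, w3, w4, w5}): φ is true.
  w7 (successors {w4, w5}): φ is true.
For instance, at w7:
  At w7: \Box (r \to s) requires r \to s at every successor {w4, w5}.
    At w4: r \to s is true.
    At w5: r \to s is true.
  So \Box (r \to s) is true at w7.
Satisfying worlds: {w1, w2, w6, w7}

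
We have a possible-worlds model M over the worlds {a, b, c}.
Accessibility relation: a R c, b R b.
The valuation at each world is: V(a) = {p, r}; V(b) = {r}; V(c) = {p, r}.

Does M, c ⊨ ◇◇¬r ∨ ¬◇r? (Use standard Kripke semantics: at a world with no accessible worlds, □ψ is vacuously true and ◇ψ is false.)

At c: ◇◇¬r is false, ¬◇r is true, so ◇◇¬r ∨ ¬◇r is true.
  At c: no accessible worlds, so ◇◇¬r is false.
  At c: ◇r is false, so ¬◇r is true.
    At c: no accessible worlds, so ◇r is false.

Yes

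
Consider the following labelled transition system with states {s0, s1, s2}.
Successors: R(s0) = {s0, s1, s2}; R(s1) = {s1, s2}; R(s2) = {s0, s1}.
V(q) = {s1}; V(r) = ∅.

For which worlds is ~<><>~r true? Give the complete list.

none

Let φ = ~<><>~r. Evaluate φ at each world:
  s0 (successors {s0, s1, s2}): φ is false.
  s1 (successors {s1, s2}): φ is false.
  s2 (successors {s0, s1}): φ is false.
For instance, at s0:
  At s0: <><>~r is true, so ~<><>~r is false.
    At s0: <><>~r requires <>~r at some successor in {s0, s1, s2}.
      <>~r holds at s0, so <><>~r is true at s0.
Satisfying worlds: none.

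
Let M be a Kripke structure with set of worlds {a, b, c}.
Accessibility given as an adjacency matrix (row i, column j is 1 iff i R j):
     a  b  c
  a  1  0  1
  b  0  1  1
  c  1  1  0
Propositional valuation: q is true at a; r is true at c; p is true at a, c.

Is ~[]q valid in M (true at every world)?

Let φ = ~[]q. Evaluate φ at each world:
  a (successors {a, c}): φ is true.
  b (successors {b, c}): φ is true.
  c (successors {a, b}): φ is true.
For instance, at a:
  At a: []q is false, so ~[]q is true.
    At a: []q requires q at every successor {a, c}.
      q fails at c, so []q is false at a.

Yes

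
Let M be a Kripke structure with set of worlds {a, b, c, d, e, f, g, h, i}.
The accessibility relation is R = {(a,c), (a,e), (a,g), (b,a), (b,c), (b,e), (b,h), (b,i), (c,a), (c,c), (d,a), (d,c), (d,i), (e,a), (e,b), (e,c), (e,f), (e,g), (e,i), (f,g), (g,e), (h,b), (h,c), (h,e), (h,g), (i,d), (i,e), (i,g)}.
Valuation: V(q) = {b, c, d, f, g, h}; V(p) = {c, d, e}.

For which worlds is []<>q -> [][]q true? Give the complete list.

Let φ = []<>q -> [][]q. Evaluate φ at each world:
  a (successors {c, e, g}): φ is true.
  b (successors {a, c, e, h, i}): φ is false.
  c (successors {a, c}): φ is false.
  d (successors {a, c, i}): φ is false.
  e (successors {a, b, c, f, g, i}): φ is true.
  f (successors {g}): φ is true.
  g (successors {e}): φ is false.
  h (successors {b, c, e, g}): φ is true.
  i (successors {d, e, g}): φ is true.
For instance, at e:
  At e: []<>q is false, [][]q is false, so []<>q -> [][]q is true.
    At e: []<>q requires <>q at every successor {a, b, c, f, g, i}.
      <>q fails at g, so []<>q is false at e.
    At e: [][]q requires []q at every successor {a, b, c, f, g, i}.
      []q fails at a, so [][]q is false at e.
Satisfying worlds: {a, e, f, h, i}

a, e, f, h, i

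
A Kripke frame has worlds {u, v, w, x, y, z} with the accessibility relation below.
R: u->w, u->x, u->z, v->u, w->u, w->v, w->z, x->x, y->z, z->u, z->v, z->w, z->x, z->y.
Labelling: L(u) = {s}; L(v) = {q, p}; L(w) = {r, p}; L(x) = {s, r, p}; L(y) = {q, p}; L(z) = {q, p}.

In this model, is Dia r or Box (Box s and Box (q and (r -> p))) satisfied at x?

Yes

At x: Dia r is true, Box (Box s and Box (q and (r -> p))) is false, so Dia r or Box (Box s and Box (q and (r -> p))) is true.
  At x: Dia r requires r at some successor in {x}.
    r holds at x, so Dia r is true at x.
  At x: Box (Box s and Box (q and (r -> p))) requires Box s and Box (q and (r -> p)) at every successor {x}.
    Box s and Box (q and (r -> p)) fails at x, so Box (Box s and Box (q and (r -> p))) is false at x.
      At x: Box s is true, Box (q and (r -> p)) is false, so Box s and Box (q and (r -> p)) is false.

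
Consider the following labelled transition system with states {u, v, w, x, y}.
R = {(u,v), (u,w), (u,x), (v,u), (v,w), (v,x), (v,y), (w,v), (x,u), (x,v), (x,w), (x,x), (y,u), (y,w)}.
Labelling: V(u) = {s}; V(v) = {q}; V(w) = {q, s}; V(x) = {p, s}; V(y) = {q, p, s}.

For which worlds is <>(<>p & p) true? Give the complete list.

u, v, x

Let φ = <>(<>p & p). Evaluate φ at each world:
  u (successors {v, w, x}): φ is true.
  v (successors {u, w, x, y}): φ is true.
  w (successors {v}): φ is false.
  x (successors {u, v, w, x}): φ is true.
  y (successors {u, w}): φ is false.
For instance, at w:
  At w: <>(<>p & p) requires <>p & p at some successor in {v}.
    At v: <>p & p is false.
  So <>(<>p & p) is false at w.
Satisfying worlds: {u, v, x}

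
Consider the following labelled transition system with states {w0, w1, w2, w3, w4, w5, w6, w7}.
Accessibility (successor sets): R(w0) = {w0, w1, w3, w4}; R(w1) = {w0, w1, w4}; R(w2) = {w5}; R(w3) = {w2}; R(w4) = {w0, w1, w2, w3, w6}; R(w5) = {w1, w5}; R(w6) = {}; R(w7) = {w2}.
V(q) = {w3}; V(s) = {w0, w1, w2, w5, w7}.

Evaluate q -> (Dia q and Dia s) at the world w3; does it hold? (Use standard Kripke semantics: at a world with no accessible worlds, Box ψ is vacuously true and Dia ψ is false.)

No

At w3: q is true, Dia q and Dia s is false, so q -> (Dia q and Dia s) is false.
  At w3: Dia q is false, Dia s is true, so Dia q and Dia s is false.
    At w3: Dia q requires q at some successor in {w2}.
      At w2: q is false.
    So Dia q is false at w3.
    At w3: Dia s requires s at some successor in {w2}.
      s holds at w2, so Dia s is true at w3.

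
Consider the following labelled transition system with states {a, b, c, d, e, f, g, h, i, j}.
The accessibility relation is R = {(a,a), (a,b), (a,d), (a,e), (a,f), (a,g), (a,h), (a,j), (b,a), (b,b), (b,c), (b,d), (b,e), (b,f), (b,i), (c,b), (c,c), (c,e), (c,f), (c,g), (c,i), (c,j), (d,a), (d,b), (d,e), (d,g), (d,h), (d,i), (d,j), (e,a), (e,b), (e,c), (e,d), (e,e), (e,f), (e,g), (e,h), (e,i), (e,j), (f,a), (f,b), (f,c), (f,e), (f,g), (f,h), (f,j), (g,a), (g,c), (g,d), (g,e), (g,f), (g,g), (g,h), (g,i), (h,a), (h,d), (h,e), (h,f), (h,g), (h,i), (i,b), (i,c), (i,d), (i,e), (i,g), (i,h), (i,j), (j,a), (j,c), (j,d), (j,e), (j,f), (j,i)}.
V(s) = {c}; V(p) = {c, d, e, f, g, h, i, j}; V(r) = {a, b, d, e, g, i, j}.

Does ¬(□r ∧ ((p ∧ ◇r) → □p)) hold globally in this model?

Yes

Recall that □ψ holds at a world iff ψ holds at every accessible world, and ◇ψ holds iff ψ holds at some accessible world.
Let φ = ¬(□r ∧ ((p ∧ ◇r) → □p)). Evaluate φ at each world:
  a (successors {a, b, d, e, f, g, h, j}): φ is true.
  b (successors {a, b, c, d, e, f, i}): φ is true.
  c (successors {b, c, e, f, g, i, j}): φ is true.
  d (successors {a, b, e, g, h, i, j}): φ is true.
  e (successors {a, b, c, d, e, f, g, h, i, j}): φ is true.
  f (successors {a, b, c, e, g, h, j}): φ is true.
  g (successors {a, c, d, e, f, g, h, i}): φ is true.
  h (successors {a, d, e, f, g, i}): φ is true.
  i (successors {b, c, d, e, g, h, j}): φ is true.
  j (successors {a, c, d, e, f, i}): φ is true.
For instance, at a:
  At a: □r ∧ ((p ∧ ◇r) → □p) is false, so ¬(□r ∧ ((p ∧ ◇r) → □p)) is true.
    At a: □r is false, (p ∧ ◇r) → □p is true, so □r ∧ ((p ∧ ◇r) → □p) is false.
      At a: □r requires r at every successor {a, b, d, e, f, g, h, j}.
        r fails at f, so □r is false at a.
      At a: p ∧ ◇r is false, □p is false, so (p ∧ ◇r) → □p is true.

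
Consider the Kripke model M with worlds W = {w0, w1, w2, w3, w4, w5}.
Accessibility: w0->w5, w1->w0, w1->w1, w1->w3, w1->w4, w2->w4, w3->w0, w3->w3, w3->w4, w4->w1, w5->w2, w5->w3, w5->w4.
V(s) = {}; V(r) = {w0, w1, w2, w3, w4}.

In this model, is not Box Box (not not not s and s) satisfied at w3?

Yes

At w3: Box Box (not not not s and s) is false, so not Box Box (not not not s and s) is true.
  At w3: Box Box (not not not s and s) requires Box (not not not s and s) at every successor {w0, w3, w4}.
    Box (not not not s and s) fails at w0, so Box Box (not not not s and s) is false at w3.
      At w0: Box (not not not s and s) requires not not not s and s at every successor {w5}.
        not not not s and s fails at w5, so Box (not not not s and s) is false at w0.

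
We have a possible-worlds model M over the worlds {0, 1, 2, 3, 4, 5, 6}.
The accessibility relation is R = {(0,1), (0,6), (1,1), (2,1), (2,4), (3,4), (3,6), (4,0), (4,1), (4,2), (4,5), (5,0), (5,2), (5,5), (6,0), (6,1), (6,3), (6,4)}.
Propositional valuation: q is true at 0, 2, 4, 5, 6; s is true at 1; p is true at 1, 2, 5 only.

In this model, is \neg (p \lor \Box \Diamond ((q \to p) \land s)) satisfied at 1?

No

At 1: p \lor \Box \Diamond ((q \to p) \land s) is true, so \neg (p \lor \Box \Diamond ((q \to p) \land s)) is false.
  At 1: p is true, \Box \Diamond ((q \to p) \land s) is true, so p \lor \Box \Diamond ((q \to p) \land s) is true.
    At 1: \Box \Diamond ((q \to p) \land s) requires \Diamond ((q \to p) \land s) at every successor {1}.
      At 1: \Diamond ((q \to p) \land s) is true.
    So \Box \Diamond ((q \to p) \land s) is true at 1.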